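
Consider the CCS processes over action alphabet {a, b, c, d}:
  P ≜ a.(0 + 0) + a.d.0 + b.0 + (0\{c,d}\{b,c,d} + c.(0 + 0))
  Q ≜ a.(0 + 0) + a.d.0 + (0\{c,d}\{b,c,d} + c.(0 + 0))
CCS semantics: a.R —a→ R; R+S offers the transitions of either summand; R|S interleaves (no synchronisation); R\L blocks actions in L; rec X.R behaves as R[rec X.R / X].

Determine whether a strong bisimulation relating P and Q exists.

Reachable graph of P (4 states):
  p0 = a.(0 + 0) + a.d.0 + b.0 + (0\{c,d}\{b,c,d} + c.(0 + 0)) :: ··a··> p1, ··a··> p2, ··b··> p3, ··c··> p1
  p1 = 0 + 0 :: ·
  p2 = d.0 :: ··d··> p3
  p3 = 0 :: ·
Reachable graph of Q (4 states):
  q0 = a.(0 + 0) + a.d.0 + (0\{c,d}\{b,c,d} + c.(0 + 0)) :: ··a··> q1, ··a··> q2, ··c··> q1
  q1 = 0 + 0 :: ·
  q2 = d.0 :: ··d··> q3
  q3 = 0 :: ·
Bisimilarity quotient blocks:
  B0 = {p0}
  B1 = {p1, p3, q1, q3}
  B2 = {p2, q2}
  B3 = {q0}
p0 ∈ B0, q0 ∈ B3 → different blocks

not bisimilar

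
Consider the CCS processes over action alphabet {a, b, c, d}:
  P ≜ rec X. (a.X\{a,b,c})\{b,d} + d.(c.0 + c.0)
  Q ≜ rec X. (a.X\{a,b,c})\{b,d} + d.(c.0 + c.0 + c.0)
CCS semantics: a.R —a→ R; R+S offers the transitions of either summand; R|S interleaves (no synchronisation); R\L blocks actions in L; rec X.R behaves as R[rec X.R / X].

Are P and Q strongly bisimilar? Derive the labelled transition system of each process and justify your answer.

P ~ Q

LTS(P): 4 reachable states
  m0 = rec X. (a.X\{a,b,c})\{b,d} + d.(c.0 + c.0) → --a--▸ m1, --d--▸ m2
  m1 = (rec X. (a.X\{a,b,c})\{b,d} + d.(c.0 + c.0))\{a,b,c}\{b,d} → (no moves)
  m2 = c.0 + c.0 → --c--▸ m3
  m3 = 0 → (no moves)
LTS(Q): 4 reachable states
  n0 = rec X. (a.X\{a,b,c})\{b,d} + d.(c.0 + c.0 + c.0) → --a--▸ n1, --d--▸ n2
  n1 = (rec X. (a.X\{a,b,c})\{b,d} + d.(c.0 + c.0 + c.0))\{a,b,c}\{b,d} → (no moves)
  n2 = c.0 + c.0 + c.0 → --c--▸ n3
  n3 = 0 → (no moves)
Coarsest stable partition (strong bisimilarity classes):
  B0 = {m0, n0}
  B1 = {m2, n2}
  B2 = {m1, m3, n1, n3}
m0 ∈ B0, n0 ∈ B0 → same block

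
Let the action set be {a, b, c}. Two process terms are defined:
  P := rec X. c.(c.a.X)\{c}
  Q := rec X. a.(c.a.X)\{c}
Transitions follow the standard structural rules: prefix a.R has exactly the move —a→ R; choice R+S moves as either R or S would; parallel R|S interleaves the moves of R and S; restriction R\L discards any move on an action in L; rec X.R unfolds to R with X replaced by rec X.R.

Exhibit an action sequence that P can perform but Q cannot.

c

P's transition system — 2 states:
  m0 = rec X. c.(c.a.X)\{c} ⊢ —c→ m1
  m1 = (c.a.(rec X. c.(c.a.X)\{c}))\{c} ⊢ stopped
Q's transition system — 2 states:
  n0 = rec X. a.(c.a.X)\{c} ⊢ —a→ n1
  n1 = (c.a.(rec X. a.(c.a.X)\{c}))\{c} ⊢ stopped
Trace ⟨c⟩ through P, begin at {m0}:
  after c @ step 1: {m1}
  P completes σ.
Trace ⟨c⟩ through Q, begin at {n0}:
  after c @ step 1: no successor for Q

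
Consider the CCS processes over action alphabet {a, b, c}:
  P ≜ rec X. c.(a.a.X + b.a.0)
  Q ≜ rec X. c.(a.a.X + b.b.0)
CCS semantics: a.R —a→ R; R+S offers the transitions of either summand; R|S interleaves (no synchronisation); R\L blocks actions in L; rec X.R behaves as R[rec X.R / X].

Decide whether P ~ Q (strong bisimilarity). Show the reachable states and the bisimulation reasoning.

LTS(P): 5 reachable states
  u0 = rec X. c.(a.a.X + b.a.0) has moves —c→ u1
  u1 = a.a.(rec X. c.(a.a.X + b.a.0)) + b.a.0 has moves —a→ u2, —b→ u3
  u2 = a.(rec X. c.(a.a.X + b.a.0)) has moves —a→ u0
  u3 = a.0 has moves —a→ u4
  u4 = 0 has moves ∅
LTS(Q): 5 reachable states
  v0 = rec X. c.(a.a.X + b.b.0) has moves —c→ v1
  v1 = a.a.(rec X. c.(a.a.X + b.b.0)) + b.b.0 has moves —a→ v2, —b→ v3
  v2 = a.(rec X. c.(a.a.X + b.b.0)) has moves —a→ v0
  v3 = b.0 has moves —b→ v4
  v4 = 0 has moves ∅
Partition-refinement fixed point:
  B0 = {u0}
  B1 = {u1}
  B2 = {u3}
  B3 = {u4, v4}
  B4 = {u2}
  B5 = {v0}
  B6 = {v1}
  B7 = {v3}
  B8 = {v2}
u0 ∈ B0, v0 ∈ B5 → different blocks

not bisimilar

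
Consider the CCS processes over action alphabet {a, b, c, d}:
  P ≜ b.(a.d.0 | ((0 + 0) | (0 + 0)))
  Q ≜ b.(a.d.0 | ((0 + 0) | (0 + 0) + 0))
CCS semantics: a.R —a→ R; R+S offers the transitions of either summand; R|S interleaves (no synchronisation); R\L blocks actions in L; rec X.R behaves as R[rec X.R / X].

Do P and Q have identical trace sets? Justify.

trace-equivalent

P's transition system — 4 states:
  p0 = b.(a.d.0 | ((0 + 0) | (0 + 0))) :: -b-> p1
  p1 = a.d.0 | ((0 + 0) | (0 + 0)) :: -a-> p2
  p2 = d.0 | ((0 + 0) | (0 + 0)) :: -d-> p3
  p3 = 0 | ((0 + 0) | (0 + 0)) :: ·
Q's transition system — 4 states:
  q0 = b.(a.d.0 | ((0 + 0) | (0 + 0) + 0)) :: -b-> q1
  q1 = a.d.0 | ((0 + 0) | (0 + 0) + 0) :: -a-> q2
  q2 = d.0 | ((0 + 0) | (0 + 0) + 0) :: -d-> q3
  q3 = 0 | ((0 + 0) | (0 + 0) + 0) :: ·
Partition-refinement fixed point:
  B0 = {p0, q0}
  B1 = {p1, q1}
  B2 = {p2, q2}
  B3 = {p3, q3}
p0 ∈ B0, q0 ∈ B0 → same block
Bisimilar ⇒ trace-equivalent.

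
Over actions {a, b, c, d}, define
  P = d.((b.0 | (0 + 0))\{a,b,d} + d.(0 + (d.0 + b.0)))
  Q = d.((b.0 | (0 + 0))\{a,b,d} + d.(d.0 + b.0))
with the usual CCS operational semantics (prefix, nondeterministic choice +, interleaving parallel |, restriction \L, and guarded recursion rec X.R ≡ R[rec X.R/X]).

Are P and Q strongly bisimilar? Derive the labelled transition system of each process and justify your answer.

P ~ Q

Reachable graph of P (4 states):
  s0 = d.((b.0 | (0 + 0))\{a,b,d} + d.(0 + (d.0 + b.0))) → ··d··> s1
  s1 = (b.0 | (0 + 0))\{a,b,d} + d.(0 + (d.0 + b.0)) → ··d··> s2
  s2 = 0 + (d.0 + b.0) → ··b··> s3, ··d··> s3
  s3 = 0 → stopped
Reachable graph of Q (4 states):
  t0 = d.((b.0 | (0 + 0))\{a,b,d} + d.(d.0 + b.0)) → ··d··> t1
  t1 = (b.0 | (0 + 0))\{a,b,d} + d.(d.0 + b.0) → ··d··> t2
  t2 = d.0 + b.0 → ··b··> t3, ··d··> t3
  t3 = 0 → stopped
Bisimilarity quotient blocks:
  B0 = {s0, t0}
  B1 = {s1, t1}
  B2 = {s2, t2}
  B3 = {s3, t3}
s0 ∈ B0, t0 ∈ B0 → same block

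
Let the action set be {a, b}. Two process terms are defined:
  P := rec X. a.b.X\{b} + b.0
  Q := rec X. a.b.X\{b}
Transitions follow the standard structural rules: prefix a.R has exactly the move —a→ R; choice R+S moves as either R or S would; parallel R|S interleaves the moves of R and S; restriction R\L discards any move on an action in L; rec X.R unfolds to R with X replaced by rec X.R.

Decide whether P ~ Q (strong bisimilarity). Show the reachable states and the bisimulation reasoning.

LTS(P): 5 reachable states
  m0 = rec X. a.b.X\{b} + b.0 ⊢ —a→ m1, —b→ m2
  m1 = b.(rec X. a.b.X\{b} + b.0)\{b} ⊢ —b→ m3
  m2 = 0 ⊢ (no moves)
  m3 = (rec X. a.b.X\{b} + b.0)\{b} ⊢ —a→ m4
  m4 = (b.(rec X. a.b.X\{b} + b.0)\{b})\{b} ⊢ (no moves)
LTS(Q): 4 reachable states
  n0 = rec X. a.b.X\{b} ⊢ —a→ n1
  n1 = b.(rec X. a.b.X\{b})\{b} ⊢ —b→ n2
  n2 = (rec X. a.b.X\{b})\{b} ⊢ —a→ n3
  n3 = (b.(rec X. a.b.X\{b})\{b})\{b} ⊢ (no moves)
Partition-refinement fixed point:
  B0 = {m0}
  B1 = {m1, n1}
  B2 = {m3, n2}
  B3 = {m2, m4, n3}
  B4 = {n0}
m0 ∈ B0, n0 ∈ B4 → different blocks

NO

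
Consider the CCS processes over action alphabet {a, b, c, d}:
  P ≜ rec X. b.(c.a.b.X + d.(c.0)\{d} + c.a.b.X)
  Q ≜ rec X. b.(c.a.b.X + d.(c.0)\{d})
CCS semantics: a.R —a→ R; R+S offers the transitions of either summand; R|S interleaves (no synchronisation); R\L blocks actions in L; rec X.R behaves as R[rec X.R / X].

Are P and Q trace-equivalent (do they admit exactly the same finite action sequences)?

trace-equivalent

LTS(P): 6 reachable states
  m0 = rec X. b.(c.a.b.X + d.(c.0)\{d} + c.a.b.X) ⊢ =b=> m1
  m1 = c.a.b.(rec X. b.(c.a.b.X + d.(c.0)\{d} + c.a.b.X)) + d.(c.0)\{d} + c.a.b.(rec X. b.(c.a.b.X + d.(c.0)\{d} + c.a.b.X)) ⊢ =c=> m2, =d=> m3
  m2 = a.b.(rec X. b.(c.a.b.X + d.(c.0)\{d} + c.a.b.X)) ⊢ =a=> m4
  m3 = (c.0)\{d} ⊢ =c=> m5
  m4 = b.(rec X. b.(c.a.b.X + d.(c.0)\{d} + c.a.b.X)) ⊢ =b=> m0
  m5 = 0\{d} ⊢ ∅
LTS(Q): 6 reachable states
  n0 = rec X. b.(c.a.b.X + d.(c.0)\{d}) ⊢ =b=> n1
  n1 = c.a.b.(rec X. b.(c.a.b.X + d.(c.0)\{d})) + d.(c.0)\{d} ⊢ =c=> n2, =d=> n3
  n2 = a.b.(rec X. b.(c.a.b.X + d.(c.0)\{d})) ⊢ =a=> n4
  n3 = (c.0)\{d} ⊢ =c=> n5
  n4 = b.(rec X. b.(c.a.b.X + d.(c.0)\{d})) ⊢ =b=> n0
  n5 = 0\{d} ⊢ ∅
Bisimilarity quotient blocks:
  B0 = {m0, n0}
  B1 = {m1, n1}
  B2 = {m3, n3}
  B3 = {m5, n5}
  B4 = {m2, n2}
  B5 = {m4, n4}
m0 ∈ B0, n0 ∈ B0 → same block
Bisimilar ⇒ trace-equivalent.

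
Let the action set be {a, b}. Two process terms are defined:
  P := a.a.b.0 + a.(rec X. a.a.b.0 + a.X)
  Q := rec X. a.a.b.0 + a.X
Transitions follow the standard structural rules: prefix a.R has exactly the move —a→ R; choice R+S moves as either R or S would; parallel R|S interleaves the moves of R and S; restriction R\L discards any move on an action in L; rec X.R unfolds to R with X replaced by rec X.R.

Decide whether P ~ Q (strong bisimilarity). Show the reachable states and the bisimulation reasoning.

P's transition system — 5 states:
  u0 = a.a.b.0 + a.(rec X. a.a.b.0 + a.X) ⊢ --a--▸ u1, --a--▸ u2
  u1 = a.b.0 ⊢ --a--▸ u3
  u2 = rec X. a.a.b.0 + a.X ⊢ --a--▸ u1, --a--▸ u2
  u3 = b.0 ⊢ --b--▸ u4
  u4 = 0 ⊢ ∅
Q's transition system — 4 states:
  v0 = rec X. a.a.b.0 + a.X ⊢ --a--▸ v0, --a--▸ v1
  v1 = a.b.0 ⊢ --a--▸ v2
  v2 = b.0 ⊢ --b--▸ v3
  v3 = 0 ⊢ ∅
Bisimilarity quotient blocks:
  B0 = {u0, u2, v0}
  B1 = {u1, v1}
  B2 = {u3, v2}
  B3 = {u4, v3}
u0 ∈ B0, v0 ∈ B0 → same block

P ~ Q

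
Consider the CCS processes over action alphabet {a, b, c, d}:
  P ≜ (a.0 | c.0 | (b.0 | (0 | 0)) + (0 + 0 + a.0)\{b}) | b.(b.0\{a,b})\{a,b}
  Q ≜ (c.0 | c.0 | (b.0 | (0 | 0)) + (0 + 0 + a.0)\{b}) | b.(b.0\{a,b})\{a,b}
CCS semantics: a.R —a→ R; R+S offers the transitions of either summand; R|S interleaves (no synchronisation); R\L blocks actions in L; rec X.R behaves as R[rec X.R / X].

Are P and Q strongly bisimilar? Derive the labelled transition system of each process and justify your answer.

P's transition system — 18 states:
  s0 = (a.0 | c.0 | (b.0 | (0 | 0)) + (0 + 0 + a.0)\{b}) | b.(b.0\{a,b})\{a,b} ⊢ -a-> s1, -a-> s2, -b-> s3, -b-> s4, -c-> s5
  s1 = 0 | c.0 | (b.0 | (0 | 0)) | b.(b.0\{a,b})\{a,b} ⊢ -b-> s6, -b-> s7, -c-> s8
  s2 = 0\{b} | b.(b.0\{a,b})\{a,b} ⊢ -b-> s9
  s3 = (a.0 | c.0 | (b.0 | (0 | 0)) + (0 + 0 + a.0)\{b}) | (b.0\{a,b})\{a,b} ⊢ -a-> s7, -a-> s9, -b-> s10, -c-> s11
  s4 = a.0 | c.0 | (0 | (0 | 0)) | b.(b.0\{a,b})\{a,b} ⊢ -a-> s6, -b-> s10, -c-> s12
  s5 = a.0 | 0 | (b.0 | (0 | 0)) | b.(b.0\{a,b})\{a,b} ⊢ -a-> s8, -b-> s11, -b-> s12
  s6 = 0 | c.0 | (0 | (0 | 0)) | b.(b.0\{a,b})\{a,b} ⊢ -b-> s13, -c-> s14
  s7 = 0 | c.0 | (b.0 | (0 | 0)) | (b.0\{a,b})\{a,b} ⊢ -b-> s13, -c-> s15
  s8 = 0 | 0 | (b.0 | (0 | 0)) | b.(b.0\{a,b})\{a,b} ⊢ -b-> s14, -b-> s15
  s9 = 0\{b} | (b.0\{a,b})\{a,b} ⊢ ∅
  s10 = a.0 | c.0 | (0 | (0 | 0)) | (b.0\{a,b})\{a,b} ⊢ -a-> s13, -c-> s16
  s11 = a.0 | 0 | (b.0 | (0 | 0)) | (b.0\{a,b})\{a,b} ⊢ -a-> s15, -b-> s16
  s12 = a.0 | 0 | (0 | (0 | 0)) | b.(b.0\{a,b})\{a,b} ⊢ -a-> s14, -b-> s16
  s13 = 0 | c.0 | (0 | (0 | 0)) | (b.0\{a,b})\{a,b} ⊢ -c-> s17
  s14 = 0 | 0 | (0 | (0 | 0)) | b.(b.0\{a,b})\{a,b} ⊢ -b-> s17
  s15 = 0 | 0 | (b.0 | (0 | 0)) | (b.0\{a,b})\{a,b} ⊢ -b-> s17
  s16 = a.0 | 0 | (0 | (0 | 0)) | (b.0\{a,b})\{a,b} ⊢ -a-> s17
  s17 = 0 | 0 | (0 | (0 | 0)) | (b.0\{a,b})\{a,b} ⊢ ∅
Q's transition system — 18 states:
  t0 = (c.0 | c.0 | (b.0 | (0 | 0)) + (0 + 0 + a.0)\{b}) | b.(b.0\{a,b})\{a,b} ⊢ -a-> t1, -b-> t2, -b-> t3, -c-> t4, -c-> t5
  t1 = 0\{b} | b.(b.0\{a,b})\{a,b} ⊢ -b-> t6
  t2 = (c.0 | c.0 | (b.0 | (0 | 0)) + (0 + 0 + a.0)\{b}) | (b.0\{a,b})\{a,b} ⊢ -a-> t6, -b-> t7, -c-> t8, -c-> t9
  t3 = c.0 | c.0 | (0 | (0 | 0)) | b.(b.0\{a,b})\{a,b} ⊢ -b-> t7, -c-> t10, -c-> t11
  t4 = 0 | c.0 | (b.0 | (0 | 0)) | b.(b.0\{a,b})\{a,b} ⊢ -b-> t10, -b-> t8, -c-> t12
  t5 = c.0 | 0 | (b.0 | (0 | 0)) | b.(b.0\{a,b})\{a,b} ⊢ -b-> t11, -b-> t9, -c-> t12
  t6 = 0\{b} | (b.0\{a,b})\{a,b} ⊢ ∅
  t7 = c.0 | c.0 | (0 | (0 | 0)) | (b.0\{a,b})\{a,b} ⊢ -c-> t13, -c-> t14
  t8 = 0 | c.0 | (b.0 | (0 | 0)) | (b.0\{a,b})\{a,b} ⊢ -b-> t13, -c-> t15
  t9 = c.0 | 0 | (b.0 | (0 | 0)) | (b.0\{a,b})\{a,b} ⊢ -b-> t14, -c-> t15
  t10 = 0 | c.0 | (0 | (0 | 0)) | b.(b.0\{a,b})\{a,b} ⊢ -b-> t13, -c-> t16
  t11 = c.0 | 0 | (0 | (0 | 0)) | b.(b.0\{a,b})\{a,b} ⊢ -b-> t14, -c-> t16
  t12 = 0 | 0 | (b.0 | (0 | 0)) | b.(b.0\{a,b})\{a,b} ⊢ -b-> t15, -b-> t16
  t13 = 0 | c.0 | (0 | (0 | 0)) | (b.0\{a,b})\{a,b} ⊢ -c-> t17
  t14 = c.0 | 0 | (0 | (0 | 0)) | (b.0\{a,b})\{a,b} ⊢ -c-> t17
  t15 = 0 | 0 | (b.0 | (0 | 0)) | (b.0\{a,b})\{a,b} ⊢ -b-> t17
  t16 = 0 | 0 | (0 | (0 | 0)) | b.(b.0\{a,b})\{a,b} ⊢ -b-> t17
  t17 = 0 | 0 | (0 | (0 | 0)) | (b.0\{a,b})\{a,b} ⊢ ∅
Partition-refinement fixed point:
  B0 = {s0}
  B1 = {s4}
  B2 = {s10}
  B3 = {s13, t13, t14}
  B4 = {s17, s9, t17, t6}
  B5 = {s16}
  B6 = {s6, s7, t10, t11, t8, t9}
  B7 = {s14, s15, s2, t1, t15, t16}
  B8 = {s11, s12}
  B9 = {s5}
  B10 = {s8, t12}
  B11 = {s3}
  B12 = {s1, t4, t5}
  B13 = {t0}
  B14 = {t2}
  B15 = {t7}
  B16 = {t3}
s0 ∈ B0, t0 ∈ B13 → different blocks

not bisimilar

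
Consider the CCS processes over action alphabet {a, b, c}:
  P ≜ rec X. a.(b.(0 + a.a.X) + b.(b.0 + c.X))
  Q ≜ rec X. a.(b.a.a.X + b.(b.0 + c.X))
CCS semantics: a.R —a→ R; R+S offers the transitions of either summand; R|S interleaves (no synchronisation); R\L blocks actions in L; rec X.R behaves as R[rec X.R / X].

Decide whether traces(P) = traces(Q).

traces(P) = traces(Q)

Reachable graph of P (6 states):
  u0 = rec X. a.(b.(0 + a.a.X) + b.(b.0 + c.X)) ⊢ —a→ u1
  u1 = b.(0 + a.a.(rec X. a.(b.(0 + a.a.X) + b.(b.0 + c.X)))) + b.(b.0 + c.(rec X. a.(b.(0 + a.a.X) + b.(b.0 + c.X)))) ⊢ —b→ u2, —b→ u3
  u2 = 0 + a.a.(rec X. a.(b.(0 + a.a.X) + b.(b.0 + c.X))) ⊢ —a→ u4
  u3 = b.0 + c.(rec X. a.(b.(0 + a.a.X) + b.(b.0 + c.X))) ⊢ —b→ u5, —c→ u0
  u4 = a.(rec X. a.(b.(0 + a.a.X) + b.(b.0 + c.X))) ⊢ —a→ u0
  u5 = 0 ⊢ deadlocked
Reachable graph of Q (6 states):
  v0 = rec X. a.(b.a.a.X + b.(b.0 + c.X)) ⊢ —a→ v1
  v1 = b.a.a.(rec X. a.(b.a.a.X + b.(b.0 + c.X))) + b.(b.0 + c.(rec X. a.(b.a.a.X + b.(b.0 + c.X)))) ⊢ —b→ v2, —b→ v3
  v2 = a.a.(rec X. a.(b.a.a.X + b.(b.0 + c.X))) ⊢ —a→ v4
  v3 = b.0 + c.(rec X. a.(b.a.a.X + b.(b.0 + c.X))) ⊢ —b→ v5, —c→ v0
  v4 = a.(rec X. a.(b.a.a.X + b.(b.0 + c.X))) ⊢ —a→ v0
  v5 = 0 ⊢ deadlocked
Bisimilarity quotient blocks:
  B0 = {u0, v0}
  B1 = {u1, v1}
  B2 = {u3, v3}
  B3 = {u5, v5}
  B4 = {u2, v2}
  B5 = {u4, v4}
u0 ∈ B0, v0 ∈ B0 → same block
Bisimilar ⇒ trace-equivalent.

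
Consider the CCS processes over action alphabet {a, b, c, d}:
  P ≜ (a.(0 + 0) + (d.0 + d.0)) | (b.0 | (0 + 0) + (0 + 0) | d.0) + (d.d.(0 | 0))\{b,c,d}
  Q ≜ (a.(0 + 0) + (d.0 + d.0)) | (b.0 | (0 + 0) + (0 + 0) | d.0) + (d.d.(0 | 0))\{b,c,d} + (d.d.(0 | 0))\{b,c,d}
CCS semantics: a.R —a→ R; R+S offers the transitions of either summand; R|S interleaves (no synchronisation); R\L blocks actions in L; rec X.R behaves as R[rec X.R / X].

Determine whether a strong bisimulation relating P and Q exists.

P ~ Q

Reachable graph of P (9 states):
  p0 = (a.(0 + 0) + (d.0 + d.0)) | (b.0 | (0 + 0) + (0 + 0) | d.0) + (d.d.(0 | 0))\{b,c,d} has moves ··a··> p1, ··b··> p2, ··d··> p3, ··d··> p4
  p1 = (0 + 0) | (b.0 | (0 + 0) + (0 + 0) | d.0) has moves ··b··> p5, ··d··> p6
  p2 = (a.(0 + 0) + (d.0 + d.0)) | (0 | (0 + 0)) has moves ··a··> p5, ··d··> p7
  p3 = (a.(0 + 0) + (d.0 + d.0)) | ((0 + 0) | 0) has moves ··a··> p6, ··d··> p8
  p4 = 0 | (b.0 | (0 + 0) + (0 + 0) | d.0) has moves ··b··> p7, ··d··> p8
  p5 = (0 + 0) | (0 | (0 + 0)) has moves (no moves)
  p6 = (0 + 0) | ((0 + 0) | 0) has moves (no moves)
  p7 = 0 | (0 | (0 + 0)) has moves (no moves)
  p8 = 0 | ((0 + 0) | 0) has moves (no moves)
Reachable graph of Q (9 states):
  q0 = (a.(0 + 0) + (d.0 + d.0)) | (b.0 | (0 + 0) + (0 + 0) | d.0) + (d.d.(0 | 0))\{b,c,d} + (d.d.(0 | 0))\{b,c,d} has moves ··a··> q1, ··b··> q2, ··d··> q3, ··d··> q4
  q1 = (0 + 0) | (b.0 | (0 + 0) + (0 + 0) | d.0) has moves ··b··> q5, ··d··> q6
  q2 = (a.(0 + 0) + (d.0 + d.0)) | (0 | (0 + 0)) has moves ··a··> q5, ··d··> q7
  q3 = (a.(0 + 0) + (d.0 + d.0)) | ((0 + 0) | 0) has moves ··a··> q6, ··d··> q8
  q4 = 0 | (b.0 | (0 + 0) + (0 + 0) | d.0) has moves ··b··> q7, ··d··> q8
  q5 = (0 + 0) | (0 | (0 + 0)) has moves (no moves)
  q6 = (0 + 0) | ((0 + 0) | 0) has moves (no moves)
  q7 = 0 | (0 | (0 + 0)) has moves (no moves)
  q8 = 0 | ((0 + 0) | 0) has moves (no moves)
Coarsest stable partition (strong bisimilarity classes):
  B0 = {p0, q0}
  B1 = {p2, p3, q2, q3}
  B2 = {p5, p6, p7, p8, q5, q6, q7, q8}
  B3 = {p1, p4, q1, q4}
p0 ∈ B0, q0 ∈ B0 → same block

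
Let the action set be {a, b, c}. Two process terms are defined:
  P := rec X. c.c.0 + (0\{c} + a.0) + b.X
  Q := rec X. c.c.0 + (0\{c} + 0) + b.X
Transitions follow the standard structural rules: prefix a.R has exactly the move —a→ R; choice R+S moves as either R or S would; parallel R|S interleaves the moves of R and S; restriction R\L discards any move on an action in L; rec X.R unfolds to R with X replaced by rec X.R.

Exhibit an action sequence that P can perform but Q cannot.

LTS(P): 3 reachable states
  s0 = rec X. c.c.0 + (0\{c} + a.0) + b.X | --a--▸ s1, --b--▸ s0, --c--▸ s2
  s1 = 0 | ·
  s2 = c.0 | --c--▸ s1
LTS(Q): 3 reachable states
  t0 = rec X. c.c.0 + (0\{c} + 0) + b.X | --b--▸ t0, --c--▸ t1
  t1 = c.0 | --c--▸ t2
  t2 = 0 | ·
Trace ⟨a⟩ through P, begin at {s0}:
  after a @ step 1: {s1}
  — P admits the full trace.
Trace ⟨a⟩ through Q, begin at {t0}:
  after a @ step 1: ∅ (Q stuck)

a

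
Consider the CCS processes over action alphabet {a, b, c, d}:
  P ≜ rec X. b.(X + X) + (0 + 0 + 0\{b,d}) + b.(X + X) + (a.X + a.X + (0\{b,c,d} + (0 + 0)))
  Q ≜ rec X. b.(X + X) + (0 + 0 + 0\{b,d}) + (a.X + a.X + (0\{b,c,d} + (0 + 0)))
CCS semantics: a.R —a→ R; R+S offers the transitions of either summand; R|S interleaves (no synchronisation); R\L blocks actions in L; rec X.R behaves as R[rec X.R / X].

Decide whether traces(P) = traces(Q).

Reachable graph of P (2 states):
  p0 = rec X. b.(X + X) + (0 + 0 + 0\{b,d}) + b.(X + X) + (a.X + a.X + (0\{b,c,d} + (0 + 0))) :: ··a··> p0, ··b··> p1
  p1 = (rec X. b.(X + X) + (0 + 0 + 0\{b,d}) + b.(X + X) + (a.X + a.X + (0\{b,c,d} + (0 + 0)))) + (rec X. b.(X + X) + (0 + 0 + 0\{b,d}) + b.(X + X) + (a.X + a.X + (0\{b,c,d} + (0 + 0)))) :: ··a··> p0, ··b··> p1
Reachable graph of Q (2 states):
  q0 = rec X. b.(X + X) + (0 + 0 + 0\{b,d}) + (a.X + a.X + (0\{b,c,d} + (0 + 0))) :: ··a··> q0, ··b··> q1
  q1 = (rec X. b.(X + X) + (0 + 0 + 0\{b,d}) + (a.X + a.X + (0\{b,c,d} + (0 + 0)))) + (rec X. b.(X + X) + (0 + 0 + 0\{b,d}) + (a.X + a.X + (0\{b,c,d} + (0 + 0)))) :: ··a··> q0, ··b··> q1
Bisimilarity quotient blocks:
  B0 = {p0, p1, q0, q1}
p0 ∈ B0, q0 ∈ B0 → same block
Bisimilar ⇒ trace-equivalent.

YES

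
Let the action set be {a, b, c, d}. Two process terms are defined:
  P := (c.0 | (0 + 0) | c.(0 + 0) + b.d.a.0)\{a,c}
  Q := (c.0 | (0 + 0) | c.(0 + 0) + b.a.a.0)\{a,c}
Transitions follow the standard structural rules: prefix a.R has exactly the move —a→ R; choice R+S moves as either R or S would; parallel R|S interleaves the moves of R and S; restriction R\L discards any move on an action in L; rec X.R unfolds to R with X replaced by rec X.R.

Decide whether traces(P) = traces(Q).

P's transition system — 3 states:
  s0 = (c.0 | (0 + 0) | c.(0 + 0) + b.d.a.0)\{a,c} ⊢ —b→ s1
  s1 = (d.a.0)\{a,c} ⊢ —d→ s2
  s2 = (a.0)\{a,c} ⊢ stopped
Q's transition system — 2 states:
  t0 = (c.0 | (0 + 0) | c.(0 + 0) + b.a.a.0)\{a,c} ⊢ —b→ t1
  t1 = (a.a.0)\{a,c} ⊢ stopped
Executing bd from P (initial set {s0}):
  after b @ step 1: {s1}
  after d @ step 2: {s2}
  P completes σ.
Executing bd from Q (initial set {t0}):
  after b @ step 1: {t1}
  after d @ step 2: ∅  — Q cannot continue

trace-distinct — witness ⟨bd⟩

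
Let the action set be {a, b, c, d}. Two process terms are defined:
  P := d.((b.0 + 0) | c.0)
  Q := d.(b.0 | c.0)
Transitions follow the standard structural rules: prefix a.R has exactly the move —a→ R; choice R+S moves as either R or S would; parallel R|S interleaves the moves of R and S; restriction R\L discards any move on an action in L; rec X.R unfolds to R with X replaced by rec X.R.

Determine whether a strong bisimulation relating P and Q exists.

Reachable graph of P (5 states):
  s0 = d.((b.0 + 0) | c.0) ⊢ -d-> s1
  s1 = (b.0 + 0) | c.0 ⊢ -b-> s2, -c-> s3
  s2 = 0 | c.0 ⊢ -c-> s4
  s3 = (b.0 + 0) | 0 ⊢ -b-> s4
  s4 = 0 | 0 ⊢ ·
Reachable graph of Q (5 states):
  t0 = d.(b.0 | c.0) ⊢ -d-> t1
  t1 = b.0 | c.0 ⊢ -b-> t2, -c-> t3
  t2 = 0 | c.0 ⊢ -c-> t4
  t3 = b.0 | 0 ⊢ -b-> t4
  t4 = 0 | 0 ⊢ ·
Coarsest stable partition (strong bisimilarity classes):
  B0 = {s0, t0}
  B1 = {s1, t1}
  B2 = {s2, t2}
  B3 = {s4, t4}
  B4 = {s3, t3}
s0 ∈ B0, t0 ∈ B0 → same block

P ~ Q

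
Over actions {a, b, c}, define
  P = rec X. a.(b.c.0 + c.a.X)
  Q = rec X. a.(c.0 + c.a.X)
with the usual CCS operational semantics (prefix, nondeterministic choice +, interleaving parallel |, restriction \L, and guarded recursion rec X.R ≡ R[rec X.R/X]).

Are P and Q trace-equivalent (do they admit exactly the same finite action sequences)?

Reachable graph of P (5 states):
  m0 = rec X. a.(b.c.0 + c.a.X) | =a=> m1
  m1 = b.c.0 + c.a.(rec X. a.(b.c.0 + c.a.X)) | =b=> m2, =c=> m3
  m2 = c.0 | =c=> m4
  m3 = a.(rec X. a.(b.c.0 + c.a.X)) | =a=> m0
  m4 = 0 | (no moves)
Reachable graph of Q (4 states):
  n0 = rec X. a.(c.0 + c.a.X) | =a=> n1
  n1 = c.0 + c.a.(rec X. a.(c.0 + c.a.X)) | =c=> n2, =c=> n3
  n2 = 0 | (no moves)
  n3 = a.(rec X. a.(c.0 + c.a.X)) | =a=> n0
Executing ab from P (initial set {m0}):
  step 1 (a): {m1}
  step 2 (b): {m2}
  ✓ P
Executing ab from Q (initial set {n0}):
  step 1 (a): {n1}
  step 2 (b): ∅ (Q stuck)

trace-distinct — witness ⟨ab⟩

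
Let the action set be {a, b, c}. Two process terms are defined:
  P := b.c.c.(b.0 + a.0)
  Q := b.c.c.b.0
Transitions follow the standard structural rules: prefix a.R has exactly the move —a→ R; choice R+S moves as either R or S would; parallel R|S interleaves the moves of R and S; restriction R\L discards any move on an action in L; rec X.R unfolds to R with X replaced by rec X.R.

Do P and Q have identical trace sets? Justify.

LTS(P): 5 reachable states
  p0 = b.c.c.(b.0 + a.0) :: ··b··> p1
  p1 = c.c.(b.0 + a.0) :: ··c··> p2
  p2 = c.(b.0 + a.0) :: ··c··> p3
  p3 = b.0 + a.0 :: ··a··> p4, ··b··> p4
  p4 = 0 :: ·
LTS(Q): 5 reachable states
  q0 = b.c.c.b.0 :: ··b··> q1
  q1 = c.c.b.0 :: ··c··> q2
  q2 = c.b.0 :: ··c··> q3
  q3 = b.0 :: ··b··> q4
  q4 = 0 :: ·
Run σ = ⟨bcca⟩ on P: start {p0}
  step 1 (b): {p1}
  step 2 (c): {p2}
  step 3 (c): {p3}
  step 4 (a): {p4}
  ✓ P
Run σ = ⟨bcca⟩ on Q: start {q0}
  step 1 (b): {q1}
  step 2 (c): {q2}
  step 3 (c): {q3}
  step 4 (a): ∅  — Q cannot continue

NO — witness ⟨bcca⟩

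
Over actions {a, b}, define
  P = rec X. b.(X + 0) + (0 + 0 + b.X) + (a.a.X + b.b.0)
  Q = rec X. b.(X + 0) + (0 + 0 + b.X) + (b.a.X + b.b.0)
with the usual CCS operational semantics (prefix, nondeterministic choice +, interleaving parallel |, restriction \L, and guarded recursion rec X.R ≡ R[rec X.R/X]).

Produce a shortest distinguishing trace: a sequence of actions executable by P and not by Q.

Reachable graph of P (5 states):
  s0 = rec X. b.(X + 0) + (0 + 0 + b.X) + (a.a.X + b.b.0) ⊢ --a--▸ s1, --b--▸ s0, --b--▸ s2, --b--▸ s3
  s1 = a.(rec X. b.(X + 0) + (0 + 0 + b.X) + (a.a.X + b.b.0)) ⊢ --a--▸ s0
  s2 = (rec X. b.(X + 0) + (0 + 0 + b.X) + (a.a.X + b.b.0)) + 0 ⊢ --a--▸ s1, --b--▸ s0, --b--▸ s2, --b--▸ s3
  s3 = b.0 ⊢ --b--▸ s4
  s4 = 0 ⊢ (no moves)
Reachable graph of Q (5 states):
  t0 = rec X. b.(X + 0) + (0 + 0 + b.X) + (b.a.X + b.b.0) ⊢ --b--▸ t0, --b--▸ t1, --b--▸ t2, --b--▸ t3
  t1 = (rec X. b.(X + 0) + (0 + 0 + b.X) + (b.a.X + b.b.0)) + 0 ⊢ --b--▸ t0, --b--▸ t1, --b--▸ t2, --b--▸ t3
  t2 = a.(rec X. b.(X + 0) + (0 + 0 + b.X) + (b.a.X + b.b.0)) ⊢ --a--▸ t0
  t3 = b.0 ⊢ --b--▸ t4
  t4 = 0 ⊢ (no moves)
Run σ = ⟨a⟩ on P: start {s0}
  step 1 (a): {s1}
  ✓ P
Run σ = ⟨a⟩ on Q: start {t0}
  step 1 (a): ∅ (Q stuck)

a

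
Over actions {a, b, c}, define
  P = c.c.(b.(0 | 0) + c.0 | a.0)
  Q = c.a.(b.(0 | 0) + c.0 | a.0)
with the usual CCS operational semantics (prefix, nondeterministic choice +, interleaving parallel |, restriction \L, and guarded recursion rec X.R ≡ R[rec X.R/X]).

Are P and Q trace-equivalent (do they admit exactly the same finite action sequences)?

P's transition system — 6 states:
  u0 = c.c.(b.(0 | 0) + c.0 | a.0) has moves —c→ u1
  u1 = c.(b.(0 | 0) + c.0 | a.0) has moves —c→ u2
  u2 = b.(0 | 0) + c.0 | a.0 has moves —a→ u3, —b→ u4, —c→ u5
  u3 = c.0 | 0 has moves —c→ u4
  u4 = 0 | 0 has moves deadlocked
  u5 = 0 | a.0 has moves —a→ u4
Q's transition system — 6 states:
  v0 = c.a.(b.(0 | 0) + c.0 | a.0) has moves —c→ v1
  v1 = a.(b.(0 | 0) + c.0 | a.0) has moves —a→ v2
  v2 = b.(0 | 0) + c.0 | a.0 has moves —a→ v3, —b→ v4, —c→ v5
  v3 = c.0 | 0 has moves —c→ v4
  v4 = 0 | 0 has moves deadlocked
  v5 = 0 | a.0 has moves —a→ v4
Run σ = ⟨cc⟩ on P: start {u0}
  step 1 (c): {u1}
  step 2 (c): {u2}
  — P admits the full trace.
Run σ = ⟨cc⟩ on Q: start {v0}
  step 1 (c): {v1}
  step 2 (c): ∅ (Q stuck)

NO — witness ⟨cc⟩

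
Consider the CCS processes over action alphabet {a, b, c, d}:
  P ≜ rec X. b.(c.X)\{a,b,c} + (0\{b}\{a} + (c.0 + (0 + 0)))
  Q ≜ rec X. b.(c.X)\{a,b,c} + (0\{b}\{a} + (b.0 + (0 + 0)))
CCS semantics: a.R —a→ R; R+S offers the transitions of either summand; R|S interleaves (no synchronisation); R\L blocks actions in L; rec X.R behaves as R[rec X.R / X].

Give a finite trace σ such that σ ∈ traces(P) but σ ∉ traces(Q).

Reachable graph of P (3 states):
  m0 = rec X. b.(c.X)\{a,b,c} + (0\{b}\{a} + (c.0 + (0 + 0))) → =b=> m1, =c=> m2
  m1 = (c.(rec X. b.(c.X)\{a,b,c} + (0\{b}\{a} + (c.0 + (0 + 0)))))\{a,b,c} → deadlocked
  m2 = 0 → deadlocked
Reachable graph of Q (3 states):
  n0 = rec X. b.(c.X)\{a,b,c} + (0\{b}\{a} + (b.0 + (0 + 0))) → =b=> n1, =b=> n2
  n1 = (c.(rec X. b.(c.X)\{a,b,c} + (0\{b}\{a} + (b.0 + (0 + 0)))))\{a,b,c} → deadlocked
  n2 = 0 → deadlocked
Executing c from P (initial set {m0}):
  after c @ step 1: {m2}
  — P admits the full trace.
Executing c from Q (initial set {n0}):
  after c @ step 1: ∅  — Q cannot continue

c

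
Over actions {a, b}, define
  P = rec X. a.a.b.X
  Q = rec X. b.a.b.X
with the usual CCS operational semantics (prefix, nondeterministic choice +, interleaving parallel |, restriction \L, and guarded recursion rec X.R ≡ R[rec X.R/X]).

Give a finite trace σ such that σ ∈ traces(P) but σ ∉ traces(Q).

a

P's transition system — 3 states:
  u0 = rec X. a.a.b.X ⊢ —a→ u1
  u1 = a.b.(rec X. a.a.b.X) ⊢ —a→ u2
  u2 = b.(rec X. a.a.b.X) ⊢ —b→ u0
Q's transition system — 3 states:
  v0 = rec X. b.a.b.X ⊢ —b→ v1
  v1 = a.b.(rec X. b.a.b.X) ⊢ —a→ v2
  v2 = b.(rec X. b.a.b.X) ⊢ —b→ v0
Executing a from P (initial set {u0}):
  step 1 (a): {u1}
  — P admits the full trace.
Executing a from Q (initial set {v0}):
  step 1 (a): no successor for Q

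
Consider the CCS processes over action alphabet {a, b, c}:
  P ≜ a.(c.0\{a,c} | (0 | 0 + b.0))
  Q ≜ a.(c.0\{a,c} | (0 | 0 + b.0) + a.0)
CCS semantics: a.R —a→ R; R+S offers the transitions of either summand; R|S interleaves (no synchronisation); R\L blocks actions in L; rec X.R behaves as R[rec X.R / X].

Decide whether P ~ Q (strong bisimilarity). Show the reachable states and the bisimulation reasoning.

P's transition system — 5 states:
  u0 = a.(c.0\{a,c} | (0 | 0 + b.0)) has moves =a=> u1
  u1 = c.0\{a,c} | (0 | 0 + b.0) has moves =b=> u2, =c=> u3
  u2 = c.0\{a,c} | 0 has moves =c=> u4
  u3 = 0\{a,c} | (0 | 0 + b.0) has moves =b=> u4
  u4 = 0\{a,c} | 0 has moves ·
Q's transition system — 6 states:
  v0 = a.(c.0\{a,c} | (0 | 0 + b.0) + a.0) has moves =a=> v1
  v1 = c.0\{a,c} | (0 | 0 + b.0) + a.0 has moves =a=> v2, =b=> v3, =c=> v4
  v2 = 0 has moves ·
  v3 = c.0\{a,c} | 0 has moves =c=> v5
  v4 = 0\{a,c} | (0 | 0 + b.0) has moves =b=> v5
  v5 = 0\{a,c} | 0 has moves ·
Bisimilarity quotient blocks:
  B0 = {u0}
  B1 = {u1}
  B2 = {u3, v4}
  B3 = {u4, v2, v5}
  B4 = {u2, v3}
  B5 = {v0}
  B6 = {v1}
u0 ∈ B0, v0 ∈ B5 → different blocks

not bisimilar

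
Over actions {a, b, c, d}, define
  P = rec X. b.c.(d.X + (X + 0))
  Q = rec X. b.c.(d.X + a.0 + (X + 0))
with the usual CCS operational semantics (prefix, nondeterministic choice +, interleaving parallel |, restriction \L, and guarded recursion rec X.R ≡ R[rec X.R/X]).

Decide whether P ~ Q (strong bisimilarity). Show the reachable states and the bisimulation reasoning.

P ≁ Q

LTS(P): 3 reachable states
  u0 = rec X. b.c.(d.X + (X + 0)) :: =b=> u1
  u1 = c.(d.(rec X. b.c.(d.X + (X + 0))) + ((rec X. b.c.(d.X + (X + 0))) + 0)) :: =c=> u2
  u2 = d.(rec X. b.c.(d.X + (X + 0))) + ((rec X. b.c.(d.X + (X + 0))) + 0) :: =b=> u1, =d=> u0
LTS(Q): 4 reachable states
  v0 = rec X. b.c.(d.X + a.0 + (X + 0)) :: =b=> v1
  v1 = c.(d.(rec X. b.c.(d.X + a.0 + (X + 0))) + a.0 + ((rec X. b.c.(d.X + a.0 + (X + 0))) + 0)) :: =c=> v2
  v2 = d.(rec X. b.c.(d.X + a.0 + (X + 0))) + a.0 + ((rec X. b.c.(d.X + a.0 + (X + 0))) + 0) :: =a=> v3, =b=> v1, =d=> v0
  v3 = 0 :: deadlocked
Coarsest stable partition (strong bisimilarity classes):
  B0 = {u0}
  B1 = {u1}
  B2 = {u2}
  B3 = {v0}
  B4 = {v1}
  B5 = {v2}
  B6 = {v3}
u0 ∈ B0, v0 ∈ B3 → different blocks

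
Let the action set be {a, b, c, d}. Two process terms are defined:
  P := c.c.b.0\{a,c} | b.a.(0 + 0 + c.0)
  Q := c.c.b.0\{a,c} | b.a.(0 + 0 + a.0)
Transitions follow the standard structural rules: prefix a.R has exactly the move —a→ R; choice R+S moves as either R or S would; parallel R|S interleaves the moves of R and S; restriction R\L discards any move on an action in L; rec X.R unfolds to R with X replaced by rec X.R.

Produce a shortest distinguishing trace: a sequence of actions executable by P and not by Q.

P's transition system — 16 states:
  s0 = c.c.b.0\{a,c} | b.a.(0 + 0 + c.0) | —b→ s1, —c→ s2
  s1 = c.c.b.0\{a,c} | a.(0 + 0 + c.0) | —a→ s3, —c→ s4
  s2 = c.b.0\{a,c} | b.a.(0 + 0 + c.0) | —b→ s4, —c→ s5
  s3 = c.c.b.0\{a,c} | (0 + 0 + c.0) | —c→ s6, —c→ s7
  s4 = c.b.0\{a,c} | a.(0 + 0 + c.0) | —a→ s6, —c→ s8
  s5 = b.0\{a,c} | b.a.(0 + 0 + c.0) | —b→ s8, —b→ s9
  s6 = c.b.0\{a,c} | (0 + 0 + c.0) | —c→ s10, —c→ s11
  s7 = c.c.b.0\{a,c} | 0 | —c→ s11
  s8 = b.0\{a,c} | a.(0 + 0 + c.0) | —a→ s10, —b→ s12
  s9 = 0\{a,c} | b.a.(0 + 0 + c.0) | —b→ s12
  s10 = b.0\{a,c} | (0 + 0 + c.0) | —b→ s13, —c→ s14
  s11 = c.b.0\{a,c} | 0 | —c→ s14
  s12 = 0\{a,c} | a.(0 + 0 + c.0) | —a→ s13
  s13 = 0\{a,c} | (0 + 0 + c.0) | —c→ s15
  s14 = b.0\{a,c} | 0 | —b→ s15
  s15 = 0\{a,c} | 0 | ∅
Q's transition system — 16 states:
  t0 = c.c.b.0\{a,c} | b.a.(0 + 0 + a.0) | —b→ t1, —c→ t2
  t1 = c.c.b.0\{a,c} | a.(0 + 0 + a.0) | —a→ t3, —c→ t4
  t2 = c.b.0\{a,c} | b.a.(0 + 0 + a.0) | —b→ t4, —c→ t5
  t3 = c.c.b.0\{a,c} | (0 + 0 + a.0) | —a→ t6, —c→ t7
  t4 = c.b.0\{a,c} | a.(0 + 0 + a.0) | —a→ t7, —c→ t8
  t5 = b.0\{a,c} | b.a.(0 + 0 + a.0) | —b→ t8, —b→ t9
  t6 = c.c.b.0\{a,c} | 0 | —c→ t10
  t7 = c.b.0\{a,c} | (0 + 0 + a.0) | —a→ t10, —c→ t11
  t8 = b.0\{a,c} | a.(0 + 0 + a.0) | —a→ t11, —b→ t12
  t9 = 0\{a,c} | b.a.(0 + 0 + a.0) | —b→ t12
  t10 = c.b.0\{a,c} | 0 | —c→ t13
  t11 = b.0\{a,c} | (0 + 0 + a.0) | —a→ t13, —b→ t14
  t12 = 0\{a,c} | a.(0 + 0 + a.0) | —a→ t14
  t13 = b.0\{a,c} | 0 | —b→ t15
  t14 = 0\{a,c} | (0 + 0 + a.0) | —a→ t15
  t15 = 0\{a,c} | 0 | ∅
Run σ = ⟨baccc⟩ on P: start {s0}
  step 1 (b): {s1}
  step 2 (a): {s3}
  step 3 (c): {s6, s7}
  step 4 (c): {s10, s11}
  step 5 (c): {s14}
  P completes σ.
Run σ = ⟨baccc⟩ on Q: start {t0}
  step 1 (b): {t1}
  step 2 (a): {t3}
  step 3 (c): {t7}
  step 4 (c): {t11}
  step 5 (c): ∅ (Q stuck)

baccc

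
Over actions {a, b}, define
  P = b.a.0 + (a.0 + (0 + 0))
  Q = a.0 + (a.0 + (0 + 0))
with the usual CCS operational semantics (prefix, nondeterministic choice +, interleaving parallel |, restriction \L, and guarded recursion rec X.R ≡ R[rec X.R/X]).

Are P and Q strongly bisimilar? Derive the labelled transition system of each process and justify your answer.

not bisimilar

LTS(P): 3 reachable states
  u0 = b.a.0 + (a.0 + (0 + 0)) | =a=> u1, =b=> u2
  u1 = 0 | stopped
  u2 = a.0 | =a=> u1
LTS(Q): 2 reachable states
  v0 = a.0 + (a.0 + (0 + 0)) | =a=> v1
  v1 = 0 | stopped
Bisimilarity quotient blocks:
  B0 = {u0}
  B1 = {u1, v1}
  B2 = {u2, v0}
u0 ∈ B0, v0 ∈ B2 → different blocks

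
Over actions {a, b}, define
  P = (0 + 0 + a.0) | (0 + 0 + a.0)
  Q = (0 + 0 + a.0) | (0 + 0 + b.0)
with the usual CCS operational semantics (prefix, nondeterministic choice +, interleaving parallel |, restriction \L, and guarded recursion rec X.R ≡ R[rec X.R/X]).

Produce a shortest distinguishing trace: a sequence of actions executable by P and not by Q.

P's transition system — 4 states:
  m0 = (0 + 0 + a.0) | (0 + 0 + a.0) | =a=> m1, =a=> m2
  m1 = (0 + 0 + a.0) | 0 | =a=> m3
  m2 = 0 | (0 + 0 + a.0) | =a=> m3
  m3 = 0 | 0 | ∅
Q's transition system — 4 states:
  n0 = (0 + 0 + a.0) | (0 + 0 + b.0) | =a=> n1, =b=> n2
  n1 = 0 | (0 + 0 + b.0) | =b=> n3
  n2 = (0 + 0 + a.0) | 0 | =a=> n3
  n3 = 0 | 0 | ∅
Trace ⟨aa⟩ through P, begin at {m0}:
  [1] a ⇒ {m1, m2}
  [2] a ⇒ {m3}
  ✓ P
Trace ⟨aa⟩ through Q, begin at {n0}:
  [1] a ⇒ {n1}
  [2] a ⇒ ∅ (Q stuck)

aa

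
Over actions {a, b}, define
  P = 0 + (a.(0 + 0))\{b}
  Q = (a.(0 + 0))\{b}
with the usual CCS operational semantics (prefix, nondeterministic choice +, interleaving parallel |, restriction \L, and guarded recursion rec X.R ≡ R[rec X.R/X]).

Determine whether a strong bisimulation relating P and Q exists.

P's transition system — 2 states:
  m0 = 0 + (a.(0 + 0))\{b} | --a--▸ m1
  m1 = (0 + 0)\{b} | (no moves)
Q's transition system — 2 states:
  n0 = (a.(0 + 0))\{b} | --a--▸ n1
  n1 = (0 + 0)\{b} | (no moves)
Bisimilarity quotient blocks:
  B0 = {m0, n0}
  B1 = {m1, n1}
m0 ∈ B0, n0 ∈ B0 → same block

bisimilar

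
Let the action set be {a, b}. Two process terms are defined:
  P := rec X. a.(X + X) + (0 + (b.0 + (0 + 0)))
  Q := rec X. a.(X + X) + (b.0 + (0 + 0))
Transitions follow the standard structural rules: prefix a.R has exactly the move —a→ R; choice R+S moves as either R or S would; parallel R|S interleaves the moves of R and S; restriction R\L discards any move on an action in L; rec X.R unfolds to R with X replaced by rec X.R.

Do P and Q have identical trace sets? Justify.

Reachable graph of P (3 states):
  s0 = rec X. a.(X + X) + (0 + (b.0 + (0 + 0))) has moves -a-> s1, -b-> s2
  s1 = (rec X. a.(X + X) + (0 + (b.0 + (0 + 0)))) + (rec X. a.(X + X) + (0 + (b.0 + (0 + 0)))) has moves -a-> s1, -b-> s2
  s2 = 0 has moves (no moves)
Reachable graph of Q (3 states):
  t0 = rec X. a.(X + X) + (b.0 + (0 + 0)) has moves -a-> t1, -b-> t2
  t1 = (rec X. a.(X + X) + (b.0 + (0 + 0))) + (rec X. a.(X + X) + (b.0 + (0 + 0))) has moves -a-> t1, -b-> t2
  t2 = 0 has moves (no moves)
Coarsest stable partition (strong bisimilarity classes):
  B0 = {s0, s1, t0, t1}
  B1 = {s2, t2}
s0 ∈ B0, t0 ∈ B0 → same block
Bisimilar ⇒ trace-equivalent.

trace-equivalent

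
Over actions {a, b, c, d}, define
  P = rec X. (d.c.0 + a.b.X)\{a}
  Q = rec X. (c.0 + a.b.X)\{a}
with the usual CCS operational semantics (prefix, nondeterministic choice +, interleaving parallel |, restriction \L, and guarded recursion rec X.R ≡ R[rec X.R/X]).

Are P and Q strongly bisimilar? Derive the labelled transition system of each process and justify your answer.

NO

LTS(P): 3 reachable states
  m0 = rec X. (d.c.0 + a.b.X)\{a} ⊢ =d=> m1
  m1 = (c.0)\{a} ⊢ =c=> m2
  m2 = 0\{a} ⊢ ·
LTS(Q): 2 reachable states
  n0 = rec X. (c.0 + a.b.X)\{a} ⊢ =c=> n1
  n1 = 0\{a} ⊢ ·
Partition-refinement fixed point:
  B0 = {m0}
  B1 = {m1, n0}
  B2 = {m2, n1}
m0 ∈ B0, n0 ∈ B1 → different blocks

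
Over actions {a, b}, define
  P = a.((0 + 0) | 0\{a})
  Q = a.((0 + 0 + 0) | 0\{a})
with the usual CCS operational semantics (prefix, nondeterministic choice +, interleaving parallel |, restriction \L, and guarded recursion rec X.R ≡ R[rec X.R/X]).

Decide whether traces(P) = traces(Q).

P's transition system — 2 states:
  u0 = a.((0 + 0) | 0\{a}) :: --a--▸ u1
  u1 = (0 + 0) | 0\{a} :: (no moves)
Q's transition system — 2 states:
  v0 = a.((0 + 0 + 0) | 0\{a}) :: --a--▸ v1
  v1 = (0 + 0 + 0) | 0\{a} :: (no moves)
Partition-refinement fixed point:
  B0 = {u0, v0}
  B1 = {u1, v1}
u0 ∈ B0, v0 ∈ B0 → same block
Bisimilar ⇒ trace-equivalent.

traces(P) = traces(Q)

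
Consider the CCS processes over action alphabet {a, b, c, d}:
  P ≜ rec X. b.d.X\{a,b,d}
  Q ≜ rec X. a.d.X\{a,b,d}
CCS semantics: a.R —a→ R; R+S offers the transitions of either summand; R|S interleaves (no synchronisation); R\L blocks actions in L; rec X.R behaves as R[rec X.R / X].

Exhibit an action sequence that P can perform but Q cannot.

Reachable graph of P (3 states):
  p0 = rec X. b.d.X\{a,b,d} has moves =b=> p1
  p1 = d.(rec X. b.d.X\{a,b,d})\{a,b,d} has moves =d=> p2
  p2 = (rec X. b.d.X\{a,b,d})\{a,b,d} has moves ∅
Reachable graph of Q (3 states):
  q0 = rec X. a.d.X\{a,b,d} has moves =a=> q1
  q1 = d.(rec X. a.d.X\{a,b,d})\{a,b,d} has moves =d=> q2
  q2 = (rec X. a.d.X\{a,b,d})\{a,b,d} has moves ∅
Run σ = ⟨b⟩ on P: start {p0}
  step 1 (b): {p1}
  P completes σ.
Run σ = ⟨b⟩ on Q: start {q0}
  step 1 (b): ∅  — Q cannot continue

b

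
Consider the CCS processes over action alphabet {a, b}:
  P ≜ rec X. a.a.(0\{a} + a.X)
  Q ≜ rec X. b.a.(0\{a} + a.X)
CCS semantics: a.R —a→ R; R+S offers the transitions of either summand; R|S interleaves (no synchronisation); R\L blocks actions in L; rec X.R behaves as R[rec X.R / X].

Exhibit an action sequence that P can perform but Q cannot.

a

P's transition system — 3 states:
  u0 = rec X. a.a.(0\{a} + a.X) ⊢ --a--▸ u1
  u1 = a.(0\{a} + a.(rec X. a.a.(0\{a} + a.X))) ⊢ --a--▸ u2
  u2 = 0\{a} + a.(rec X. a.a.(0\{a} + a.X)) ⊢ --a--▸ u0
Q's transition system — 3 states:
  v0 = rec X. b.a.(0\{a} + a.X) ⊢ --b--▸ v1
  v1 = a.(0\{a} + a.(rec X. b.a.(0\{a} + a.X))) ⊢ --a--▸ v2
  v2 = 0\{a} + a.(rec X. b.a.(0\{a} + a.X)) ⊢ --a--▸ v0
Run σ = ⟨a⟩ on P: start {u0}
  step 1 (a): {u1}
  ✓ P
Run σ = ⟨a⟩ on Q: start {v0}
  step 1 (a): ∅  — Q cannot continue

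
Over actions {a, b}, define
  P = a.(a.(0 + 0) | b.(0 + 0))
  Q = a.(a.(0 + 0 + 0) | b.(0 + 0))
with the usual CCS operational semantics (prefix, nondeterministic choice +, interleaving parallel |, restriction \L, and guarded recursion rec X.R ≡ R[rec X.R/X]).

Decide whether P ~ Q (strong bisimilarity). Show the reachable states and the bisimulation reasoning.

bisimilar

Reachable graph of P (5 states):
  u0 = a.(a.(0 + 0) | b.(0 + 0)) has moves =a=> u1
  u1 = a.(0 + 0) | b.(0 + 0) has moves =a=> u2, =b=> u3
  u2 = (0 + 0) | b.(0 + 0) has moves =b=> u4
  u3 = a.(0 + 0) | (0 + 0) has moves =a=> u4
  u4 = (0 + 0) | (0 + 0) has moves deadlocked
Reachable graph of Q (5 states):
  v0 = a.(a.(0 + 0 + 0) | b.(0 + 0)) has moves =a=> v1
  v1 = a.(0 + 0 + 0) | b.(0 + 0) has moves =a=> v2, =b=> v3
  v2 = (0 + 0 + 0) | b.(0 + 0) has moves =b=> v4
  v3 = a.(0 + 0 + 0) | (0 + 0) has moves =a=> v4
  v4 = (0 + 0 + 0) | (0 + 0) has moves deadlocked
Partition-refinement fixed point:
  B0 = {u0, v0}
  B1 = {u1, v1}
  B2 = {u3, v3}
  B3 = {u4, v4}
  B4 = {u2, v2}
u0 ∈ B0, v0 ∈ B0 → same block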